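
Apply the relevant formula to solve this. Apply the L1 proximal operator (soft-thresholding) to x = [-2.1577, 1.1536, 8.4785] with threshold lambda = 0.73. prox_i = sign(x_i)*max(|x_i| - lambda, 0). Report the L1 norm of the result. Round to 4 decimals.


Soft-thresholding with lambda = 0.73:
prox(-2.1577) = sign(-2.1577)*max(|-2.1577| - 0.73, 0) = -1.4277
prox(1.1536) = sign(1.1536)*max(|1.1536| - 0.73, 0) = 0.4236
prox(8.4785) = sign(8.4785)*max(|8.4785| - 0.73, 0) = 7.7485
prox(x) = [-1.4277, 0.4236, 7.7485]
||prox(x)||_1 = 1.4277 + 0.4236 + 7.7485 = 9.5998


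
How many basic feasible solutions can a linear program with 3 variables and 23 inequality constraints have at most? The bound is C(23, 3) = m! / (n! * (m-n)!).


Each vertex corresponds to some choice of n active constraints out of m, so the number of vertices is at most C(m, n) = m! / (n!(m-n)!).
m = 23, n = 3
Numerator: 23 * 22 * 21
Denominator: 3! = 6
C(23, 3) = 1771


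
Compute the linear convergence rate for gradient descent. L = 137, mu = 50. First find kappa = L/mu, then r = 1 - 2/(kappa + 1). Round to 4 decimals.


Step 1: Compute the condition number.
kappa = L/mu = 137/50 = 2.74
Step 2: Compute the convergence rate.
r = 1 - 2/(kappa + 1) = 1 - 2*mu/(L + mu) = (L - mu)/(L + mu) = 87/187 = 0.4652


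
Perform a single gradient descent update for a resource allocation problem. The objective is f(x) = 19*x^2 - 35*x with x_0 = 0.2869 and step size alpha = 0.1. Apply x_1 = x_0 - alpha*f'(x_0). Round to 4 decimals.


We compute the gradient at x_0 and apply the update.
f'(x) = 38*x - 35
f'(0.2869) = 38*0.2869 - 35 = -24.0978
x_1 = 0.2869 - 0.1*-24.0978 = 2.6967


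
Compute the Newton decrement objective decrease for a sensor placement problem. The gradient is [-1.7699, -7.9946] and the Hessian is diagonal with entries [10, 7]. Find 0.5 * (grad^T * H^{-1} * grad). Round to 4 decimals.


Step 1: H is diagonal, so H^(-1) * g = [-0.177, -1.1421].
Step 2: g^T H^(-1) g = sum_i g_i^2 / H_ii
  = (-1.7699)^2/10 + (-7.9946)^2/7
  = 0.3133 + 9.1305 = 9.4438
Step 3: Objective decrease = 0.5 * g^T H^(-1) g = 4.7219


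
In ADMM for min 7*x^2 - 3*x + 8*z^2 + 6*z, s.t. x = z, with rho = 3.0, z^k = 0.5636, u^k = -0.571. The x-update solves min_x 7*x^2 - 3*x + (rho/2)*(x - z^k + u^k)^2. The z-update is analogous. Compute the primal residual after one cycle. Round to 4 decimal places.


ADMM iteration with rho = 3.0, z^k = 0.5636, u^k = -0.571
Step 1: x-update.
Minimize 7*x^2 - 3*x + (3.0/2)*(x - 0.5636 - 0.571)^2
FOC: (2*7 + 3.0)*x = 3 + 3.0*(0.5636 + 0.571)
x^{k+1} = 0.3767
Step 2: z-update.
Minimize 8*z^2 + 6*z + (3.0/2)*(0.3767 - z - 0.571)^2
FOC: (2*8 + 3.0)*z = -6 + 3.0*(0.3767 - 0.571)
z^{k+1} = -0.3465
Step 3: u-update.
u^{k+1} = -0.571 + 0.3767 + 0.3465 = 0.1522
Step 4: Primal residual = |0.3767 + 0.3465| = 0.7232


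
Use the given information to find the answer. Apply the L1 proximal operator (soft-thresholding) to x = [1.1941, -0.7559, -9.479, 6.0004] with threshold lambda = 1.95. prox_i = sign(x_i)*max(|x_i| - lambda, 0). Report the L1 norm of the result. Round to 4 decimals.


Soft-thresholding with lambda = 1.95:
prox(1.1941) = sign(1.1941)*max(|1.1941| - 1.95, 0) = 0.0
prox(-0.7559) = sign(-0.7559)*max(|-0.7559| - 1.95, 0) = 0.0
prox(-9.479) = sign(-9.479)*max(|-9.479| - 1.95, 0) = -7.529
prox(6.0004) = sign(6.0004)*max(|6.0004| - 1.95, 0) = 4.0504
prox(x) = [0.0, 0.0, -7.529, 4.0504]
||prox(x)||_1 = 0.0 + 0.0 + 7.529 + 4.0504 = 11.5794


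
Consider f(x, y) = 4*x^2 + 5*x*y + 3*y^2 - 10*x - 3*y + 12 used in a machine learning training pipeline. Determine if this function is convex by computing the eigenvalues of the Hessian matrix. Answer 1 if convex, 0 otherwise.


The Hessian of f(x,y) = 4*x^2 + 5*x*y + 3*y^2 - 10*x - 3*y + 12 is:
H = [[8, 5], [5, 6]]
Trace = 8 + 6 = 14
Determinant = 8*6 - (5)^2 = 23
Discriminant = (14)^2 - 4*23 = 104.0
Eigenvalues: lambda_1 = 1.901, lambda_2 = 12.099
The function is convex.

1


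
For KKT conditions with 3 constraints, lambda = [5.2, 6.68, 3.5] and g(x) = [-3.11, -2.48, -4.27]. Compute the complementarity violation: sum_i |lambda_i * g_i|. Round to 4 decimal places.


KKT complementary slackness check:
lambda_1 * g_1 = 5.2 * -3.11 = -16.172
lambda_2 * g_2 = 6.68 * -2.48 = -16.5664
lambda_3 * g_3 = 3.5 * -4.27 = -14.945
Total violation = 16.172 + 16.5664 + 14.945 = 47.6834


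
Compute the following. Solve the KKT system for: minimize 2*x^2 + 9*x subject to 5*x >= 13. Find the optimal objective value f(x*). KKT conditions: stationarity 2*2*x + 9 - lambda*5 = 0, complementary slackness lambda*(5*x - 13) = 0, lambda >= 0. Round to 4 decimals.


Step 1: Try lambda = 0 (constraint inactive).
x_unc = -9/(2*2) = -2.25
Check: 5*-2.25 = -11.25 < 13 -- violated!
Step 2: Constraint must be active: 5*x = 13
x* = 13/5 = 2.6
lambda = (2*2*2.6 + 9)/5 = 3.88
Step 3: Compute optimal value.
f(x*) = 2*2.6^2 + 9*2.6 = 36.92


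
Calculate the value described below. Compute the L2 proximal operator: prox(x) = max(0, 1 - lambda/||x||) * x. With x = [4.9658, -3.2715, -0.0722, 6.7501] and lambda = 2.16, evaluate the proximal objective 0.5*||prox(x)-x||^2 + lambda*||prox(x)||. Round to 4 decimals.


Step 1: Compute ||x||.
||x|| = 8.9962
Step 2: Compute scaling factor.
scale = max(0, 1 - 2.16/8.9962) = 0.7599
Step 3: prox(x) = [3.7735, -2.486, -0.0549, 5.1294]
||prox(x)|| = 6.8362
Step 4: Proximal objective.
0.5*||prox-x||^2 = 2.3328
lambda*||prox|| = 14.7662
Total = 17.0989


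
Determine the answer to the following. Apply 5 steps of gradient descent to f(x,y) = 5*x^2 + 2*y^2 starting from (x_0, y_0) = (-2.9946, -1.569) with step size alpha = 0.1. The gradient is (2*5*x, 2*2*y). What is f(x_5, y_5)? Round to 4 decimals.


Gradient descent on f(x,y) = 5*x^2 + 2*y^2.
Starting point: (-2.9946, -1.569), alpha = 0.1
Step 1: grad_x = 2*5*-2.9946 = -29.946, grad_y = 2*2*-1.569 = -6.276
  x_1 = -2.9946 - 0.1*-29.946 = 0.0
  y_1 = -1.569 - 0.1*-6.276 = -0.9414
Step 2: grad_x = 2*5*0.0 = 0.0, grad_y = 2*2*-0.9414 = -3.7656
  x_2 = 0.0 - 0.1*0.0 = 0.0
  y_2 = -0.9414 - 0.1*-3.7656 = -0.5648
Step 3: grad_x = 2*5*0.0 = 0.0, grad_y = 2*2*-0.5648 = -2.2594
  x_3 = 0.0 - 0.1*0.0 = 0.0
  y_3 = -0.5648 - 0.1*-2.2594 = -0.3389
Step 4: grad_x = 2*5*0.0 = 0.0, grad_y = 2*2*-0.3389 = -1.3556
  x_4 = 0.0 - 0.1*0.0 = 0.0
  y_4 = -0.3389 - 0.1*-1.3556 = -0.2033
Step 5: grad_x = 2*5*0.0 = 0.0, grad_y = 2*2*-0.2033 = -0.8134
  x_5 = 0.0 - 0.1*0.0 = 0.0
  y_5 = -0.2033 - 0.1*-0.8134 = -0.122
f(0.0, -0.122) = 5*0.0^2 + 2*(-0.122)^2 = 0.0298


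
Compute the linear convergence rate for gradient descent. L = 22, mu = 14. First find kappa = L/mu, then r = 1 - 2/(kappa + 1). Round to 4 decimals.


Step 1: Compute the condition number.
kappa = L/mu = 22/14 = 1.5714
Step 2: Compute the convergence rate.
r = 1 - 2/(kappa + 1) = 1 - 2*mu/(L + mu) = (L - mu)/(L + mu) = 8/36 = 0.2222


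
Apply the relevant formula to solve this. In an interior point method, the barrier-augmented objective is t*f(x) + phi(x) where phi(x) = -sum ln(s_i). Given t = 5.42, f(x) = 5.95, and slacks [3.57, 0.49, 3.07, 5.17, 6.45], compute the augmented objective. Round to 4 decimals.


Step 1: Compute log-barrier.
ln values: [1.2726, -0.7133, 1.1217, 1.6429, 1.8641]
phi = -(1.2726 - 0.7133 + 1.1217 + 1.6429 + 1.8641) = -5.1878
Step 2: Compute augmented objective.
t*f(x) = 5.42*5.95 = 32.249
Total = 32.249 - 5.1878 = 27.0612


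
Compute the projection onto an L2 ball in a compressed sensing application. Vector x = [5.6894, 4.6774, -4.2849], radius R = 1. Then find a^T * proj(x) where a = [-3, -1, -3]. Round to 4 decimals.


Step 1: Compute ||x|| (intermediates to 6 decimals).
||x|| = sqrt(5.6894^2 + 4.6774^2 + (-4.2849)^2) = 8.521016
Step 2: Project.
Since ||x|| > R, scale = R/||x|| = 1/8.521016 = 0.117357, proj(x) = scale * x
proj(x) = [0.667691, 0.548926, -0.502863]
Step 3: Dot product.
a^T * proj(x) = -3*0.667691 - 1*0.548926 - 3*(-0.502863) = -1.0434


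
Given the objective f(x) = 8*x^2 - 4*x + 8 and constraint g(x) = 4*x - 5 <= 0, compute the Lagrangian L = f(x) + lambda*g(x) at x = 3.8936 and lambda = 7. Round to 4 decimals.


Step 1: Evaluate f(x).
f(3.8936) = 8*3.8936^2 - 4*3.8936 + 8 = 113.7066
Step 2: Evaluate g(x).
g(3.8936) = 4*3.8936 - 5 = 10.5744
Step 3: Compute Lagrangian.
L = 113.7066 + 7*10.5744 = 187.7274


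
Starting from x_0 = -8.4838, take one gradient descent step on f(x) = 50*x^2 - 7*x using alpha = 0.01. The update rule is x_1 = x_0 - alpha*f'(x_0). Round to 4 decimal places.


We compute the gradient at x_0 and apply the update.
f'(x) = 100*x - 7
f'(-8.4838) = 100*-8.4838 - 7 = -855.38
x_1 = -8.4838 - 0.01*-855.38 = 0.07


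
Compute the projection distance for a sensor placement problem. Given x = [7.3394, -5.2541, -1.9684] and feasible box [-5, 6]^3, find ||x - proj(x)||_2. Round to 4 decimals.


Project each component onto [-5, 6].
clip(7.3394) = 6.0, clip(-5.2541) = -5.0, clip(-1.9684) = -1.9684
Projection = [6.0, -5.0, -1.9684]
Squared diffs: [1.794, 0.0646, 0.0]
Distance = sqrt(1.8586) = 1.3633


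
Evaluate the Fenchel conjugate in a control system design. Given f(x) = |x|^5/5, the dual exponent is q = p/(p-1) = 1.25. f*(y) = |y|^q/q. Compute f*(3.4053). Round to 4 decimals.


The conjugate exponent q satisfies 1/p + 1/q = 1.
p = 5, so q = 5/(5 - 1) = 1.25
|y|^q = 3.4053^1.25 = 4.6259
f*(3.4053) = 4.6259 / 1.25 = 3.7007


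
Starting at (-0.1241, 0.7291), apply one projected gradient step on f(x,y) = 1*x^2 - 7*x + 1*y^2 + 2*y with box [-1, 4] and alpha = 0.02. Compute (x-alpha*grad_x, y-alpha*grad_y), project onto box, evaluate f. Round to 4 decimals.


Step 1: Compute gradient at (-0.1241, 0.7291).
grad_x = 2*1*-0.1241 - 7 = -7.2482
grad_y = 2*1*0.7291 + 2 = 3.4582
Step 2: Gradient step.
x_raw = -0.1241 - 0.02*-7.2482 = 0.0209
y_raw = 0.7291 - 0.02*3.4582 = 0.6599
Step 3: Project onto [-1, 4].
x_proj = clip(0.0209) = 0.0209
y_proj = clip(0.6599) = 0.6599
Step 4: Evaluate f.
f(0.0209, 0.6599) = 1.6098


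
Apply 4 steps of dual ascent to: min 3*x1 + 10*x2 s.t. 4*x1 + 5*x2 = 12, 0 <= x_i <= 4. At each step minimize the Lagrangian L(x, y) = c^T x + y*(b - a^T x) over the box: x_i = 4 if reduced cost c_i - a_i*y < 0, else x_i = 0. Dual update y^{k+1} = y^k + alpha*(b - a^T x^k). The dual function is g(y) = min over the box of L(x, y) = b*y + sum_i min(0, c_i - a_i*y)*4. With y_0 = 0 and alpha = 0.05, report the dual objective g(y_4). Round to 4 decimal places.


Dual ascent for LP: min 3*x1 + 10*x2, 4*x1 + 5*x2 = 12, 0 <= x_i <= 4
Step 1: y^k = 0.0, reduced costs: (3.0, 10.0)
  x^k = (0.0, 0.0), subgradient = b - a^T x = 12.0
  y^{k+1} = 0.0 + 0.05*12.0 = 0.6
Step 2: y^k = 0.6, reduced costs: (0.6, 7.0)
  x^k = (0.0, 0.0), subgradient = b - a^T x = 12.0
  y^{k+1} = 0.6 + 0.05*12.0 = 1.2
Step 3: y^k = 1.2, reduced costs: (-1.8, 4.0)
  x^k = (4.0, 0.0), subgradient = b - a^T x = -4.0
  y^{k+1} = 1.2 + 0.05*-4.0 = 1.0
Step 4: y^k = 1.0, reduced costs: (-1.0, 5.0)
  x^k = (4.0, 0.0), subgradient = b - a^T x = -4.0
  y^{k+1} = 1.0 + 0.05*-4.0 = 0.8
Dual objective at y_4 = 0.8: reduced costs (-0.2, 6.0), box minimizer x = (4.0, 0.0)
g(y_4) = b*y + (c1 - a1*y)*x1 + (c2 - a2*y)*x2 = 12*0.8 + (-0.2)*4.0 + 6.0*0.0 = 9.6 - 0.8 + 0.0 = 8.8


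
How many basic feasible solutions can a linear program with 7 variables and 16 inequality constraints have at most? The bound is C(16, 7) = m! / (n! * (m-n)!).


Each vertex corresponds to some choice of n active constraints out of m, so the number of vertices is at most C(m, n) = m! / (n!(m-n)!).
m = 16, n = 7
Numerator: 16 * 15 * 14 * 13 * 12 * 11 * 10
Denominator: 7! = 5040
C(16, 7) = 11440


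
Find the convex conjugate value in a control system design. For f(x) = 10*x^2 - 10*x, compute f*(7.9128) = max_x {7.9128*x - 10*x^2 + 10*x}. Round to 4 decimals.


f*(y) = sup_x {y*x - a*x^2 - b*x} = sup_x {(y-b)*x - a*x^2}
FOC: (y - b) - 2a*x = 0 => x* = (y - b)/(2a)
x* = (7.9128 + 10)/(2*10) = 0.8956
f*(7.9128) = (y-b)^2/(4a) = (7.9128 + 10)^2/(4*10)
= 320.8684/40 = 8.0217


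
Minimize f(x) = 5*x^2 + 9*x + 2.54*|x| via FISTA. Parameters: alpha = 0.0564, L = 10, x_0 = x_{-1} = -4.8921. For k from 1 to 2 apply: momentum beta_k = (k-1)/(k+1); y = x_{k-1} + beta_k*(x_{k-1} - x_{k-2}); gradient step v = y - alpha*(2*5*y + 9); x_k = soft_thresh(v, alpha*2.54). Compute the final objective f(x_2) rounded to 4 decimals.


FISTA on f(x) = 5*x^2 + 9*x + 2.54*|x|
L = 10, alpha = 0.0564
Iteration 1: beta = 0.0, y = -4.8921 + 0.0*(-4.8921 + 4.8921) = -4.8921
  grad(y) = -39.921, v = y - alpha*grad = -2.6406
  prox(v) = soft_thresh(-2.6406, 0.1433) = -2.4973
Iteration 2: beta = 0.3333, y = -2.4973 + 0.3333*(-2.4973 + 4.8921) = -1.699
  grad(y) = -7.9903, v = y - alpha*grad = -1.2484
  prox(v) = soft_thresh(-1.2484, 0.1433) = -1.1051
f(x_2) = 5*(-1.1051)^2 + 9*(-1.1051) + 2.54*|-1.1051| = -1.0326


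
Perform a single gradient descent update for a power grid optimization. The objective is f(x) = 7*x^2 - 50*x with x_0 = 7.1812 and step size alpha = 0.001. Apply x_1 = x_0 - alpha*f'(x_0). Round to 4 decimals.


We compute the gradient at x_0 and apply the update.
f'(x) = 14*x - 50
f'(7.1812) = 14*7.1812 - 50 = 50.5368
x_1 = 7.1812 - 0.001*50.5368 = 7.1307


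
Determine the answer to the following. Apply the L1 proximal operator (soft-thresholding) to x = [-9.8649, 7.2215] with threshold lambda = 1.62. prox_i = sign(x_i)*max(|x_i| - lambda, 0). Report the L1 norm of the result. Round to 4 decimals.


Soft-thresholding with lambda = 1.62:
prox(-9.8649) = sign(-9.8649)*max(|-9.8649| - 1.62, 0) = -8.2449
prox(7.2215) = sign(7.2215)*max(|7.2215| - 1.62, 0) = 5.6015
prox(x) = [-8.2449, 5.6015]
||prox(x)||_1 = 8.2449 + 5.6015 = 13.8464


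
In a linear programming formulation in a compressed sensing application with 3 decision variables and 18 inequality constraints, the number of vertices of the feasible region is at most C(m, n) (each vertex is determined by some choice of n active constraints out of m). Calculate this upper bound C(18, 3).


Each vertex corresponds to some choice of n active constraints out of m, so the number of vertices is at most C(m, n) = m! / (n!(m-n)!).
m = 18, n = 3
Numerator: 18 * 17 * 16
Denominator: 3! = 6
C(18, 3) = 816


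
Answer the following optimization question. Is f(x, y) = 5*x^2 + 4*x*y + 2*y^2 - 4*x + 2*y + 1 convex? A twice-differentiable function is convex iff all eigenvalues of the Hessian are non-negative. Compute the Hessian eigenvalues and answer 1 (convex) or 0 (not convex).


The Hessian of f(x,y) = 5*x^2 + 4*x*y + 2*y^2 - 4*x + 2*y + 1 is:
H = [[10, 4], [4, 4]]
Trace = 10 + 4 = 14
Determinant = 10*4 - (4)^2 = 24
Discriminant = (14)^2 - 4*24 = 100.0
Eigenvalues: lambda_1 = 2.0, lambda_2 = 12.0
The function is convex.

1


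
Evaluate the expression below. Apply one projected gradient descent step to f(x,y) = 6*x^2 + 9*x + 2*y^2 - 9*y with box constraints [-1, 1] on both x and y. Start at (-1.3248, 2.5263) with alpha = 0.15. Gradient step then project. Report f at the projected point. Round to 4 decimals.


Step 1: Compute gradient at (-1.3248, 2.5263).
grad_x = 2*6*-1.3248 + 9 = -6.8976
grad_y = 2*2*2.5263 - 9 = 1.1052
Step 2: Gradient step.
x_raw = -1.3248 - 0.15*-6.8976 = -0.2902
y_raw = 2.5263 - 0.15*1.1052 = 2.3605
Step 3: Project onto [-1, 1].
x_proj = clip(-0.2902) = -0.2902
y_proj = clip(2.3605) = 1.0
Step 4: Evaluate f.
f(-0.2902, 1.0) = -9.1063


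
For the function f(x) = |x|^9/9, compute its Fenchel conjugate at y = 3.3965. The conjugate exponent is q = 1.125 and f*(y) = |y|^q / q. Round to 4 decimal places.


The conjugate exponent q satisfies 1/p + 1/q = 1.
p = 9, so q = 9/(9 - 1) = 1.125
|y|^q = 3.3965^1.125 = 3.9574
f*(3.3965) = 3.9574 / 1.125 = 3.5177


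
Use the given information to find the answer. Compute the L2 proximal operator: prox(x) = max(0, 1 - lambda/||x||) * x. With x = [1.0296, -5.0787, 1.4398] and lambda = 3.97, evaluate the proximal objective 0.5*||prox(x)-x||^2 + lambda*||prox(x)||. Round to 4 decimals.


Step 1: Compute ||x||.
||x|| = 5.3783
Step 2: Compute scaling factor.
scale = max(0, 1 - 3.97/5.3783) = 0.2619
Step 3: prox(x) = [0.2696, -1.3299, 0.377]
||prox(x)|| = 1.4083
Step 4: Proximal objective.
0.5*||prox-x||^2 = 7.8805
lambda*||prox|| = 5.591
Total = 13.4715


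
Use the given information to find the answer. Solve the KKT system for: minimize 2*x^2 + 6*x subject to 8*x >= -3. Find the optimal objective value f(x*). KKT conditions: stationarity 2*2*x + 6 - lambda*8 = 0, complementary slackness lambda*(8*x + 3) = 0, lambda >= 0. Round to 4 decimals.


Step 1: Try lambda = 0 (constraint inactive).
x_unc = -6/(2*2) = -1.5
Check: 8*-1.5 = -12.0 < -3 -- violated!
Step 2: Constraint must be active: 8*x = -3
x* = -3/8 = -0.375
lambda = (2*2*(-0.375) + 6)/8 = 0.5625
Step 3: Compute optimal value.
f(x*) = 2*(-0.375)^2 + 6*(-0.375) = -1.9688


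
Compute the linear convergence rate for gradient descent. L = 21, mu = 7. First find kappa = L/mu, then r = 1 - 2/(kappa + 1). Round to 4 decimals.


Step 1: Compute the condition number.
kappa = L/mu = 21/7 = 3.0
Step 2: Compute the convergence rate.
r = 1 - 2/(kappa + 1) = 1 - 2*mu/(L + mu) = (L - mu)/(L + mu) = 14/28 = 0.5


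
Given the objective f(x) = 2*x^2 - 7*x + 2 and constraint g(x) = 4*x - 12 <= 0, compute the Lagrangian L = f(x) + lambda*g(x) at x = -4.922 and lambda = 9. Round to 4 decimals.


Step 1: Evaluate f(x).
f(-4.922) = 2*(-4.922)^2 - 7*(-4.922) + 2 = 84.9062
Step 2: Evaluate g(x).
g(-4.922) = 4*-4.922 - 12 = -31.688
Step 3: Compute Lagrangian.
L = 84.9062 + 9*-31.688 = -200.2858


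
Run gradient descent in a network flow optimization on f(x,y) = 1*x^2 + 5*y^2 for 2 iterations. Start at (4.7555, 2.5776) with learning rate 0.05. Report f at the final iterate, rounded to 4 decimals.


Gradient descent on f(x,y) = 1*x^2 + 5*y^2.
Starting point: (4.7555, 2.5776), alpha = 0.05
Step 1: grad_x = 2*1*4.7555 = 9.511, grad_y = 2*5*2.5776 = 25.776
  x_1 = 4.7555 - 0.05*9.511 = 4.28
  y_1 = 2.5776 - 0.05*25.776 = 1.2888
Step 2: grad_x = 2*1*4.28 = 8.5599, grad_y = 2*5*1.2888 = 12.888
  x_2 = 4.28 - 0.05*8.5599 = 3.852
  y_2 = 1.2888 - 0.05*12.888 = 0.6444
f(3.852, 0.6444) = 1*3.852^2 + 5*0.6444^2 = 16.9138


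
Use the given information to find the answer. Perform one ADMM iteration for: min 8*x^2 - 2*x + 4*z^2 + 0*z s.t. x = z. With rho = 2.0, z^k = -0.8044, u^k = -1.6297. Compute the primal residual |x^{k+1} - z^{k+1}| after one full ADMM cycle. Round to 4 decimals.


ADMM iteration with rho = 2.0, z^k = -0.8044, u^k = -1.6297
Step 1: x-update.
Minimize 8*x^2 - 2*x + (2.0/2)*(x + 0.8044 - 1.6297)^2
FOC: (2*8 + 2.0)*x = 2 + 2.0*(-0.8044 + 1.6297)
x^{k+1} = 0.2028
Step 2: z-update.
Minimize 4*z^2 + 0*z + (2.0/2)*(0.2028 - z - 1.6297)^2
FOC: (2*4 + 2.0)*z = 0 + 2.0*(0.2028 - 1.6297)
z^{k+1} = -0.2854
Step 3: u-update.
u^{k+1} = -1.6297 + 0.2028 + 0.2854 = -1.1415
Step 4: Primal residual = |0.2028 + 0.2854| = 0.4882


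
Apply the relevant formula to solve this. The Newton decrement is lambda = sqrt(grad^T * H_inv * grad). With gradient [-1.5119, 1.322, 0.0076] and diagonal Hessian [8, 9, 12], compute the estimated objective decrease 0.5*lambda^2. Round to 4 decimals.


Step 1: H is diagonal, so H^(-1) * g = [-0.189, 0.1469, 0.0006].
Step 2: g^T H^(-1) g = sum_i g_i^2 / H_ii
  = (-1.5119)^2/8 + (1.322)^2/9 + (0.0076)^2/12
  = 0.2857 + 0.1942 + 0.0 = 0.4799
Step 3: Objective decrease = 0.5 * g^T H^(-1) g = 0.24


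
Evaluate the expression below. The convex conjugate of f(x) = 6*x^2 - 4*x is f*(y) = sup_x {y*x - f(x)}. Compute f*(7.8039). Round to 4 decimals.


f*(y) = sup_x {y*x - a*x^2 - b*x} = sup_x {(y-b)*x - a*x^2}
FOC: (y - b) - 2a*x = 0 => x* = (y - b)/(2a)
x* = (7.8039 + 4)/(2*6) = 0.9837
f*(7.8039) = (y-b)^2/(4a) = (7.8039 + 4)^2/(4*6)
= 139.3321/24 = 5.8055


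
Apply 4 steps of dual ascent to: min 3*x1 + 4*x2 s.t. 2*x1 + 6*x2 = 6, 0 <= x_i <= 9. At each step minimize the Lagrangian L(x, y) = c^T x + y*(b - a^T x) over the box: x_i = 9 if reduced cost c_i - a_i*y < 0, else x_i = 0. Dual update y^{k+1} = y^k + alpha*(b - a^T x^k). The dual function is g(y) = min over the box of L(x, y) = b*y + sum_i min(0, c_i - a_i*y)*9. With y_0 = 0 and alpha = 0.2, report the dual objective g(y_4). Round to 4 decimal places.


Dual ascent for LP: min 3*x1 + 4*x2, 2*x1 + 6*x2 = 6, 0 <= x_i <= 9
Step 1: y^k = 0.0, reduced costs: (3.0, 4.0)
  x^k = (0.0, 0.0), subgradient = b - a^T x = 6.0
  y^{k+1} = 0.0 + 0.2*6.0 = 1.2
Step 2: y^k = 1.2, reduced costs: (0.6, -3.2)
  x^k = (0.0, 9.0), subgradient = b - a^T x = -48.0
  y^{k+1} = 1.2 + 0.2*-48.0 = -8.4
Step 3: y^k = -8.4, reduced costs: (19.8, 54.4)
  x^k = (0.0, 0.0), subgradient = b - a^T x = 6.0
  y^{k+1} = -8.4 + 0.2*6.0 = -7.2
Step 4: y^k = -7.2, reduced costs: (17.4, 47.2)
  x^k = (0.0, 0.0), subgradient = b - a^T x = 6.0
  y^{k+1} = -7.2 + 0.2*6.0 = -6.0
Dual objective at y_4 = -6.0: reduced costs (15.0, 40.0), box minimizer x = (0.0, 0.0)
g(y_4) = b*y + (c1 - a1*y)*x1 + (c2 - a2*y)*x2 = 6*(-6.0) + 15.0*0.0 + 40.0*0.0 = -36.0 + 0.0 + 0.0 = -36.0


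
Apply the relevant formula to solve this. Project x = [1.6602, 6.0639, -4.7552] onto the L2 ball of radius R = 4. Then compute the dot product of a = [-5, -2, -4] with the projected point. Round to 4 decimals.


Step 1: Compute ||x|| (intermediates to 6 decimals).
||x|| = sqrt(1.6602^2 + 6.0639^2 + (-4.7552)^2) = 7.882834
Step 2: Project.
Since ||x|| > R, scale = R/||x|| = 4/7.882834 = 0.507432, proj(x) = scale * x
proj(x) = [0.842439, 3.077017, -2.412941]
Step 3: Dot product.
a^T * proj(x) = -5*0.842439 - 2*3.077017 - 4*(-2.412941) = -0.7145


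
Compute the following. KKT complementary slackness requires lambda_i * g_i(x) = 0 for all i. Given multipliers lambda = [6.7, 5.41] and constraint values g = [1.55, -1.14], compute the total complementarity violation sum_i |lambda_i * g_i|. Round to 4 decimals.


KKT complementary slackness check:
lambda_1 * g_1 = 6.7 * 1.55 = 10.385
lambda_2 * g_2 = 5.41 * -1.14 = -6.1674
Total violation = 10.385 + 6.1674 = 16.5524


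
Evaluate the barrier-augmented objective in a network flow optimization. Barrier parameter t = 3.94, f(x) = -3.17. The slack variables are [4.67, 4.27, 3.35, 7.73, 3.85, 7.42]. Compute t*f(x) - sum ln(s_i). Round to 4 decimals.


Step 1: Compute log-barrier.
ln values: [1.5412, 1.4516, 1.209, 2.0451, 1.3481, 2.0042]
phi = -(1.5412 + 1.4516 + 1.209 + 2.0451 + 1.3481 + 2.0042) = -9.5991
Step 2: Compute augmented objective.
t*f(x) = 3.94*-3.17 = -12.4898
Total = -12.4898 - 9.5991 = -22.0889


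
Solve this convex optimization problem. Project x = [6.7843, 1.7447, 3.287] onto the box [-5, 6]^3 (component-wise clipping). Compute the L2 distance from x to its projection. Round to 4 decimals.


Project each component onto [-5, 6].
clip(6.7843) = 6.0, clip(1.7447) = 1.7447, clip(3.287) = 3.287
Projection = [6.0, 1.7447, 3.287]
Squared diffs: [0.6151, 0.0, 0.0]
Distance = sqrt(0.6151) = 0.7843


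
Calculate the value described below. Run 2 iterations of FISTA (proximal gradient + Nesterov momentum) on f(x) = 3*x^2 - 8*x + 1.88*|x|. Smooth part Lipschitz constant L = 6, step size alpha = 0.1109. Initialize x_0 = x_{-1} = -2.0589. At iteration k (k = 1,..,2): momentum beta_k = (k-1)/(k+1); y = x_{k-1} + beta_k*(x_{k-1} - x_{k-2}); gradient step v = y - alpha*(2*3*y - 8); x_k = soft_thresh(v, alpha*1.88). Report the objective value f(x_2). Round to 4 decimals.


FISTA on f(x) = 3*x^2 - 8*x + 1.88*|x|
L = 6, alpha = 0.1109
Iteration 1: beta = 0.0, y = -2.0589 + 0.0*(-2.0589 + 2.0589) = -2.0589
  grad(y) = -20.3534, v = y - alpha*grad = 0.1983
  prox(v) = soft_thresh(0.1983, 0.2085) = 0.0
Iteration 2: beta = 0.3333, y = 0.0 + 0.3333*(0.0 + 2.0589) = 0.6863
  grad(y) = -3.8822, v = y - alpha*grad = 1.1168
  prox(v) = soft_thresh(1.1168, 0.2085) = 0.9083
f(x_2) = 3*0.9083^2 - 8*0.9083 + 1.88*|0.9083| = -3.0838


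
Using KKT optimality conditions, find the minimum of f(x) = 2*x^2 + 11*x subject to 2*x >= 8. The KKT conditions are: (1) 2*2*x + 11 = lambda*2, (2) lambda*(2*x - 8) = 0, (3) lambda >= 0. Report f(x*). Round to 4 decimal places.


Step 1: Try lambda = 0 (constraint inactive).
x_unc = -11/(2*2) = -2.75
Check: 2*-2.75 = -5.5 < 8 -- violated!
Step 2: Constraint must be active: 2*x = 8
x* = 8/2 = 4.0
lambda = (2*2*4.0 + 11)/2 = 13.5
Step 3: Compute optimal value.
f(x*) = 2*4.0^2 + 11*4.0 = 76.0


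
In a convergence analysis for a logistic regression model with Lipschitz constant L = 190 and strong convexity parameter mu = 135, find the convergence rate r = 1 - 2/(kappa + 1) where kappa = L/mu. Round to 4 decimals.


Step 1: Compute the condition number.
kappa = L/mu = 190/135 = 1.4074
Step 2: Compute the convergence rate.
r = 1 - 2/(kappa + 1) = 1 - 2*mu/(L + mu) = (L - mu)/(L + mu) = 55/325 = 0.1692


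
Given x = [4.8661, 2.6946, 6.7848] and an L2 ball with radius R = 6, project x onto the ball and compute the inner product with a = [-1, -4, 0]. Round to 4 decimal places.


Step 1: Compute ||x|| (intermediates to 6 decimals).
||x|| = sqrt(4.8661^2 + 2.6946^2 + 6.7848^2) = 8.773443
Step 2: Project.
Since ||x|| > R, scale = R/||x|| = 6/8.773443 = 0.683882, proj(x) = scale * x
proj(x) = [3.327838, 1.842788, 4.640003]
Step 3: Dot product.
a^T * proj(x) = -1*3.327838 - 4*1.842788 + 0*4.640003 = -10.699


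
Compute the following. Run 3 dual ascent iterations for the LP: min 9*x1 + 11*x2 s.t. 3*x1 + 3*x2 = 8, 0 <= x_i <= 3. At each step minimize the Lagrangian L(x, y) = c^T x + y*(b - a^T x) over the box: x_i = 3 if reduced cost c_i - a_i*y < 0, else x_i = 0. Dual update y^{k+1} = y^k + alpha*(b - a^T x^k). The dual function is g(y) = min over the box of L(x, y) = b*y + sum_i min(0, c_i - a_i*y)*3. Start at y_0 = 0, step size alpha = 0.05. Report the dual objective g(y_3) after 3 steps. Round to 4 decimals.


Dual ascent for LP: min 9*x1 + 11*x2, 3*x1 + 3*x2 = 8, 0 <= x_i <= 3
Step 1: y^k = 0.0, reduced costs: (9.0, 11.0)
  x^k = (0.0, 0.0), subgradient = b - a^T x = 8.0
  y^{k+1} = 0.0 + 0.05*8.0 = 0.4
Step 2: y^k = 0.4, reduced costs: (7.8, 9.8)
  x^k = (0.0, 0.0), subgradient = b - a^T x = 8.0
  y^{k+1} = 0.4 + 0.05*8.0 = 0.8
Step 3: y^k = 0.8, reduced costs: (6.6, 8.6)
  x^k = (0.0, 0.0), subgradient = b - a^T x = 8.0
  y^{k+1} = 0.8 + 0.05*8.0 = 1.2
Dual objective at y_3 = 1.2: reduced costs (5.4, 7.4), box minimizer x = (0.0, 0.0)
g(y_3) = b*y + (c1 - a1*y)*x1 + (c2 - a2*y)*x2 = 8*1.2 + 5.4*0.0 + 7.4*0.0 = 9.6 + 0.0 + 0.0 = 9.6


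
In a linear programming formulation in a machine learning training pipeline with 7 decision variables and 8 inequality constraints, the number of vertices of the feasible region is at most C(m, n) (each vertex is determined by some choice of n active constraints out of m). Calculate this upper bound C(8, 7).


Each vertex corresponds to some choice of n active constraints out of m, so the number of vertices is at most C(m, n) = m! / (n!(m-n)!).
m = 8, n = 7
Numerator: 8 * 7 * 6 * 5 * 4 * 3 * 2
Denominator: 7! = 5040
C(8, 7) = 8


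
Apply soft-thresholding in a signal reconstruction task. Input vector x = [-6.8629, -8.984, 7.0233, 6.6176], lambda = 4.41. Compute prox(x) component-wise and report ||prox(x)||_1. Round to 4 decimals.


Soft-thresholding with lambda = 4.41:
prox(-6.8629) = sign(-6.8629)*max(|-6.8629| - 4.41, 0) = -2.4529
prox(-8.984) = sign(-8.984)*max(|-8.984| - 4.41, 0) = -4.574
prox(7.0233) = sign(7.0233)*max(|7.0233| - 4.41, 0) = 2.6133
prox(6.6176) = sign(6.6176)*max(|6.6176| - 4.41, 0) = 2.2076
prox(x) = [-2.4529, -4.574, 2.6133, 2.2076]
||prox(x)||_1 = 2.4529 + 4.574 + 2.6133 + 2.2076 = 11.8478


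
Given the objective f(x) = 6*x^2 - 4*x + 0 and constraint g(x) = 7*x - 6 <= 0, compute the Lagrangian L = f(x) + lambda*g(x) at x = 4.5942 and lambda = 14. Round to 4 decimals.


Step 1: Evaluate f(x).
f(4.5942) = 6*4.5942^2 - 4*4.5942 + 0 = 108.2632
Step 2: Evaluate g(x).
g(4.5942) = 7*4.5942 - 6 = 26.1594
Step 3: Compute Lagrangian.
L = 108.2632 + 14*26.1594 = 474.4948


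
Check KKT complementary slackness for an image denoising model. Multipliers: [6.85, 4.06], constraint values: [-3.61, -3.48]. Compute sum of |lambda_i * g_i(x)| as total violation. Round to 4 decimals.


KKT complementary slackness check:
lambda_1 * g_1 = 6.85 * -3.61 = -24.7285
lambda_2 * g_2 = 4.06 * -3.48 = -14.1288
Total violation = 24.7285 + 14.1288 = 38.8573


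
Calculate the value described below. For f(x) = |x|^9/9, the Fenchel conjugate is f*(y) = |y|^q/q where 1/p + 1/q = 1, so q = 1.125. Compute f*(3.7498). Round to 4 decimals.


The conjugate exponent q satisfies 1/p + 1/q = 1.
p = 9, so q = 9/(9 - 1) = 1.125
|y|^q = 3.7498^1.125 = 4.4234
f*(3.7498) = 4.4234 / 1.125 = 3.9319


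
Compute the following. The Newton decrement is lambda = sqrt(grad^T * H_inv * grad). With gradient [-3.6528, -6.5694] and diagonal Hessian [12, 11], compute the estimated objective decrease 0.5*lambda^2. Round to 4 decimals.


Step 1: H is diagonal, so H^(-1) * g = [-0.3044, -0.5972].
Step 2: g^T H^(-1) g = sum_i g_i^2 / H_ii
  = (-3.6528)^2/12 + (-6.5694)^2/11
  = 1.1119 + 3.9234 = 5.0353
Step 3: Objective decrease = 0.5 * g^T H^(-1) g = 2.5176


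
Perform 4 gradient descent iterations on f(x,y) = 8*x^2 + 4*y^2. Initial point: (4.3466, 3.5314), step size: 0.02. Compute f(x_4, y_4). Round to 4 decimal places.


Gradient descent on f(x,y) = 8*x^2 + 4*y^2.
Starting point: (4.3466, 3.5314), alpha = 0.02
Step 1: grad_x = 2*8*4.3466 = 69.5456, grad_y = 2*4*3.5314 = 28.2512
  x_1 = 4.3466 - 0.02*69.5456 = 2.9557
  y_1 = 3.5314 - 0.02*28.2512 = 2.9664
Step 2: grad_x = 2*8*2.9557 = 47.291, grad_y = 2*4*2.9664 = 23.731
  x_2 = 2.9557 - 0.02*47.291 = 2.0099
  y_2 = 2.9664 - 0.02*23.731 = 2.4918
Step 3: grad_x = 2*8*2.0099 = 32.1579, grad_y = 2*4*2.4918 = 19.934
  x_3 = 2.0099 - 0.02*32.1579 = 1.3667
  y_3 = 2.4918 - 0.02*19.934 = 2.0931
Step 4: grad_x = 2*8*1.3667 = 21.8674, grad_y = 2*4*2.0931 = 16.7446
  x_4 = 1.3667 - 0.02*21.8674 = 0.9294
  y_4 = 2.0931 - 0.02*16.7446 = 1.7582
f(0.9294, 1.7582) = 8*0.9294^2 + 4*1.7582^2 = 19.2746


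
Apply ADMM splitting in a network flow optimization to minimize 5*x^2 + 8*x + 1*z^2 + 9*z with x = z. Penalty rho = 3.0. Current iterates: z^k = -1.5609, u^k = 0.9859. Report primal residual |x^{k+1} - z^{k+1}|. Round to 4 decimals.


ADMM iteration with rho = 3.0, z^k = -1.5609, u^k = 0.9859
Step 1: x-update.
Minimize 5*x^2 + 8*x + (3.0/2)*(x + 1.5609 + 0.9859)^2
FOC: (2*5 + 3.0)*x = -8 + 3.0*(-1.5609 - 0.9859)
x^{k+1} = -1.2031
Step 2: z-update.
Minimize 1*z^2 + 9*z + (3.0/2)*(-1.2031 - z + 0.9859)^2
FOC: (2*1 + 3.0)*z = -9 + 3.0*(-1.2031 + 0.9859)
z^{k+1} = -1.9303
Step 3: u-update.
u^{k+1} = 0.9859 - 1.2031 + 1.9303 = 1.7131
Step 4: Primal residual = |-1.2031 + 1.9303| = 0.7272


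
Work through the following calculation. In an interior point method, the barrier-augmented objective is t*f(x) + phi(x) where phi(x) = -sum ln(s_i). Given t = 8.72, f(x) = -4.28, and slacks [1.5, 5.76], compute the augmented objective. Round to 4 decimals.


Step 1: Compute log-barrier.
ln values: [0.4055, 1.7509]
phi = -(0.4055 + 1.7509) = -2.1564
Step 2: Compute augmented objective.
t*f(x) = 8.72*-4.28 = -37.3216
Total = -37.3216 - 2.1564 = -39.478


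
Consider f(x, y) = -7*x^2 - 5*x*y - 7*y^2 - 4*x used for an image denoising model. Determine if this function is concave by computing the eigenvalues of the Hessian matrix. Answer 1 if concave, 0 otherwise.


The Hessian of f(x,y) = -7*x^2 - 5*x*y - 7*y^2 - 4*x is:
H = [[-14, -5], [-5, -14]]
Trace = -14 - 14 = -28
Determinant = -14*-14 - (-5)^2 = 171
Discriminant = (-28)^2 - 4*171 = 100.0
Eigenvalues: lambda_1 = -19.0, lambda_2 = -9.0
The function is concave.

1


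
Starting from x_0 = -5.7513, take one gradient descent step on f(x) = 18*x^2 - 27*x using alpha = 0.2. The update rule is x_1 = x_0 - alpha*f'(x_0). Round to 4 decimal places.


We compute the gradient at x_0 and apply the update.
f'(x) = 36*x - 27
f'(-5.7513) = 36*-5.7513 - 27 = -234.0468
x_1 = -5.7513 - 0.2*-234.0468 = 41.0581


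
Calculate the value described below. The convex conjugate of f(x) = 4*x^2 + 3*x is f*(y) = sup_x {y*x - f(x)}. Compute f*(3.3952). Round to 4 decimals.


f*(y) = sup_x {y*x - a*x^2 - b*x} = sup_x {(y-b)*x - a*x^2}
FOC: (y - b) - 2a*x = 0 => x* = (y - b)/(2a)
x* = (3.3952 - 3)/(2*4) = 0.0494
f*(3.3952) = (y-b)^2/(4a) = (3.3952 - 3)^2/(4*4)
= 0.1562/16 = 0.0098


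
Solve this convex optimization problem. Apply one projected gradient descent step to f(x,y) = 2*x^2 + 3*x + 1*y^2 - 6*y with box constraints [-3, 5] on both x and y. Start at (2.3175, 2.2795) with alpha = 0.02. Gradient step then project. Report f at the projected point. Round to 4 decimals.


Step 1: Compute gradient at (2.3175, 2.2795).
grad_x = 2*2*2.3175 + 3 = 12.27
grad_y = 2*1*2.2795 - 6 = -1.441
Step 2: Gradient step.
x_raw = 2.3175 - 0.02*12.27 = 2.0721
y_raw = 2.2795 - 0.02*-1.441 = 2.3083
Step 3: Project onto [-3, 5].
x_proj = clip(2.0721) = 2.0721
y_proj = clip(2.3083) = 2.3083
Step 4: Evaluate f.
f(2.0721, 2.3083) = 6.2819


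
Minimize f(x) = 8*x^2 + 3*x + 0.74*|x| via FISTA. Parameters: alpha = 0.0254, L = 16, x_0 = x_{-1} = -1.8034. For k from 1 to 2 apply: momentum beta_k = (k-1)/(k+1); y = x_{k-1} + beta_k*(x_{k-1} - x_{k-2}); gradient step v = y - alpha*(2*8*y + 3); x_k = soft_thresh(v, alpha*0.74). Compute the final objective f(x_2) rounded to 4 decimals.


FISTA on f(x) = 8*x^2 + 3*x + 0.74*|x|
L = 16, alpha = 0.0254
Iteration 1: beta = 0.0, y = -1.8034 + 0.0*(-1.8034 + 1.8034) = -1.8034
  grad(y) = -25.8544, v = y - alpha*grad = -1.1467
  prox(v) = soft_thresh(-1.1467, 0.0188) = -1.1279
Iteration 2: beta = 0.3333, y = -1.1279 + 0.3333*(-1.1279 + 1.8034) = -0.9027
  grad(y) = -11.4438, v = y - alpha*grad = -0.6121
  prox(v) = soft_thresh(-0.6121, 0.0188) = -0.5933
f(x_2) = 8*(-0.5933)^2 + 3*(-0.5933) + 0.74*|-0.5933| = 1.475


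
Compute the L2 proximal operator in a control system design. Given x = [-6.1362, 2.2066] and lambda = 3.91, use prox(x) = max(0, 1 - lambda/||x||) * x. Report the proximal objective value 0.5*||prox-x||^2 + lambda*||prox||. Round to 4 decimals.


Step 1: Compute ||x||.
||x|| = 6.5209
Step 2: Compute scaling factor.
scale = max(0, 1 - 3.91/6.5209) = 0.4004
Step 3: prox(x) = [-2.4569, 0.8835]
||prox(x)|| = 2.6109
Step 4: Proximal objective.
0.5*||prox-x||^2 = 7.6441
lambda*||prox|| = 10.2086
Total = 17.8526


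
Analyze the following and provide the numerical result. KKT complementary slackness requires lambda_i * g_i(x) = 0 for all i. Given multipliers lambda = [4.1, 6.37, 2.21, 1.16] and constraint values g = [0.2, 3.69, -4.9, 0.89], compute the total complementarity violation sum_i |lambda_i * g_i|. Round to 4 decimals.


KKT complementary slackness check:
lambda_1 * g_1 = 4.1 * 0.2 = 0.82
lambda_2 * g_2 = 6.37 * 3.69 = 23.5053
lambda_3 * g_3 = 2.21 * -4.9 = -10.829
lambda_4 * g_4 = 1.16 * 0.89 = 1.0324
Total violation = 0.82 + 23.5053 + 10.829 + 1.0324 = 36.1867


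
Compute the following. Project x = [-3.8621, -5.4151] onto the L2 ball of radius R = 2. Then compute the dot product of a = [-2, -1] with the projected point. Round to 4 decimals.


Step 1: Compute ||x|| (intermediates to 6 decimals).
||x|| = sqrt((-3.8621)^2 + (-5.4151)^2) = 6.65125
Step 2: Project.
Since ||x|| > R, scale = R/||x|| = 2/6.65125 = 0.300695, proj(x) = scale * x
proj(x) = [-1.161314, -1.628293]
Step 3: Dot product.
a^T * proj(x) = -2*(-1.161314) - 1*(-1.628293) = 3.9509


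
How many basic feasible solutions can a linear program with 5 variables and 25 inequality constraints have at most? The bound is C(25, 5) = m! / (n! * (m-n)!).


Each vertex corresponds to some choice of n active constraints out of m, so the number of vertices is at most C(m, n) = m! / (n!(m-n)!).
m = 25, n = 5
Numerator: 25 * 24 * 23 * 22 * 21
Denominator: 5! = 120
C(25, 5) = 53130


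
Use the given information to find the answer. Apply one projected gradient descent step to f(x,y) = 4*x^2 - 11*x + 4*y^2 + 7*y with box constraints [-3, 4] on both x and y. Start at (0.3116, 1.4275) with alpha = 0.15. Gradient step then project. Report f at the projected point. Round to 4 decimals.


Step 1: Compute gradient at (0.3116, 1.4275).
grad_x = 2*4*0.3116 - 11 = -8.5072
grad_y = 2*4*1.4275 + 7 = 18.42
Step 2: Gradient step.
x_raw = 0.3116 - 0.15*-8.5072 = 1.5877
y_raw = 1.4275 - 0.15*18.42 = -1.3355
Step 3: Project onto [-3, 4].
x_proj = clip(1.5877) = 1.5877
y_proj = clip(-1.3355) = -1.3355
Step 4: Evaluate f.
f(1.5877, -1.3355) = -9.5958


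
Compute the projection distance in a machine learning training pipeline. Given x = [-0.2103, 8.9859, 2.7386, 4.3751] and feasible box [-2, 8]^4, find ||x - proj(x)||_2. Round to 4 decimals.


Project each component onto [-2, 8].
clip(-0.2103) = -0.2103, clip(8.9859) = 8.0, clip(2.7386) = 2.7386, clip(4.3751) = 4.3751
Projection = [-0.2103, 8.0, 2.7386, 4.3751]
Squared diffs: [0.0, 0.972, 0.0, 0.0]
Distance = sqrt(0.972) = 0.9859


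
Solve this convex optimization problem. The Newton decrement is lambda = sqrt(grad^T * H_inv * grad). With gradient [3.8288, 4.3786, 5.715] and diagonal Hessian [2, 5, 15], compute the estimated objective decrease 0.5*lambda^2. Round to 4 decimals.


Step 1: H is diagonal, so H^(-1) * g = [1.9144, 0.8757, 0.381].
Step 2: g^T H^(-1) g = sum_i g_i^2 / H_ii
  = (3.8288)^2/2 + (4.3786)^2/5 + (5.715)^2/15
  = 7.3299 + 3.8344 + 2.1774 = 13.3417
Step 3: Objective decrease = 0.5 * g^T H^(-1) g = 6.6708


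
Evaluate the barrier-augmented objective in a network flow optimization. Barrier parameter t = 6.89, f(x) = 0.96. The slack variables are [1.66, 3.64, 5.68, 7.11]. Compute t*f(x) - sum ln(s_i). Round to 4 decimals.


Step 1: Compute log-barrier.
ln values: [0.5068, 1.292, 1.737, 1.9615]
phi = -(0.5068 + 1.292 + 1.737 + 1.9615) = -5.4973
Step 2: Compute augmented objective.
t*f(x) = 6.89*0.96 = 6.6144
Total = 6.6144 - 5.4973 = 1.1171


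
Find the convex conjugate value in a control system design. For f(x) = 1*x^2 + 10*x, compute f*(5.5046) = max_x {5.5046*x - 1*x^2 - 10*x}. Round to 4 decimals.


f*(y) = sup_x {y*x - a*x^2 - b*x} = sup_x {(y-b)*x - a*x^2}
FOC: (y - b) - 2a*x = 0 => x* = (y - b)/(2a)
x* = (5.5046 - 10)/(2*1) = -2.2477
f*(5.5046) = (y-b)^2/(4a) = (5.5046 - 10)^2/(4*1)
= 20.2086/4 = 5.0522


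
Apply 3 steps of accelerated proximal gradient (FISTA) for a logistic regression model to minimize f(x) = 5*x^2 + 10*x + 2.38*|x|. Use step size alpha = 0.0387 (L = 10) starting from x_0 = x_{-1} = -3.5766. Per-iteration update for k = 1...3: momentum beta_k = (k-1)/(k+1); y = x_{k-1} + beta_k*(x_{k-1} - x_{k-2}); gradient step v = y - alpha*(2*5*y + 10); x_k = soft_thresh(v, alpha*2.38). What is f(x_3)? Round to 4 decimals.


FISTA on f(x) = 5*x^2 + 10*x + 2.38*|x|
L = 10, alpha = 0.0387
Iteration 1: beta = 0.0, y = -3.5766 + 0.0*(-3.5766 + 3.5766) = -3.5766
  grad(y) = -25.766, v = y - alpha*grad = -2.5795
  prox(v) = soft_thresh(-2.5795, 0.0921) = -2.4873
Iteration 2: beta = 0.3333, y = -2.4873 + 0.3333*(-2.4873 + 3.5766) = -2.1243
  grad(y) = -11.2427, v = y - alpha*grad = -1.6892
  prox(v) = soft_thresh(-1.6892, 0.0921) = -1.5971
Iteration 3: beta = 0.5, y = -1.5971 + 0.5*(-1.5971 + 2.4873) = -1.1519
  grad(y) = -1.5193, v = y - alpha*grad = -1.0931
  prox(v) = soft_thresh(-1.0931, 0.0921) = -1.001
f(x_3) = 5*(-1.001)^2 + 10*(-1.001) + 2.38*|-1.001| = -2.6176


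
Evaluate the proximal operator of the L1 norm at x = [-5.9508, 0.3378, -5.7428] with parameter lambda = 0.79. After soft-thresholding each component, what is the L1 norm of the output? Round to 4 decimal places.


Soft-thresholding with lambda = 0.79:
prox(-5.9508) = sign(-5.9508)*max(|-5.9508| - 0.79, 0) = -5.1608
prox(0.3378) = sign(0.3378)*max(|0.3378| - 0.79, 0) = 0.0
prox(-5.7428) = sign(-5.7428)*max(|-5.7428| - 0.79, 0) = -4.9528
prox(x) = [-5.1608, 0.0, -4.9528]
||prox(x)||_1 = 5.1608 + 0.0 + 4.9528 = 10.1136


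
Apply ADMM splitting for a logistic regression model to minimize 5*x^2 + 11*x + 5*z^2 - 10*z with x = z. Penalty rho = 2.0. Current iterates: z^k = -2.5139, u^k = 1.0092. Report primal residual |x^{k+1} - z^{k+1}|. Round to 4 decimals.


ADMM iteration with rho = 2.0, z^k = -2.5139, u^k = 1.0092
Step 1: x-update.
Minimize 5*x^2 + 11*x + (2.0/2)*(x + 2.5139 + 1.0092)^2
FOC: (2*5 + 2.0)*x = -11 + 2.0*(-2.5139 - 1.0092)
x^{k+1} = -1.5039
Step 2: z-update.
Minimize 5*z^2 - 10*z + (2.0/2)*(-1.5039 - z + 1.0092)^2
FOC: (2*5 + 2.0)*z = 10 + 2.0*(-1.5039 + 1.0092)
z^{k+1} = 0.7509
Step 3: u-update.
u^{k+1} = 1.0092 - 1.5039 - 0.7509 = -1.2455
Step 4: Primal residual = |-1.5039 - 0.7509| = 2.2547
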